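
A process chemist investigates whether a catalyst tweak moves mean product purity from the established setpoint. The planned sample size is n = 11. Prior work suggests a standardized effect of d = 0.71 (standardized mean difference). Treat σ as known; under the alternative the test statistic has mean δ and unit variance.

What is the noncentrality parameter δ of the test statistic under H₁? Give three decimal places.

δ = d·√n = 0.71 × √11 = 2.3548

δ ≈ 2.355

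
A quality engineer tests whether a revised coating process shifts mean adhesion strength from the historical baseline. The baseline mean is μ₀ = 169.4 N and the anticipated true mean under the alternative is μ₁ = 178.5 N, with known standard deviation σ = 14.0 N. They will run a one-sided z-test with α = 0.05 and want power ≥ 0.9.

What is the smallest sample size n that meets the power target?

n = 21

Standardized effect: d = |μ₁ − μ₀| / σ = |178.5 − 169.4| / 14.0 = 0.6500
For power 0.9 need Φ(δ − z_{0.05}) = 0.9, so δ = z_{0.05} + z_{0.10} = 1.645 + 1.282 = 2.926.
δ = d·√n ⇒ n = (δ/d)² = (2.926 / 0.6500)² = 20.27.
Rounding up, n = 21.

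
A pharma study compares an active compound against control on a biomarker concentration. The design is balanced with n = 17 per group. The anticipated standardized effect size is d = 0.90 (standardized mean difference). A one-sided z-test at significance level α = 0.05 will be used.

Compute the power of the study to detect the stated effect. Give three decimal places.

Noncentrality parameter: δ = d·√(n/2) = 0.90 × √(17/2) = 2.6239
One-sided α = 0.05 → critical value z_{0.05} = 1.645.
Power = Φ(δ − 1.645) = Φ(0.979) = 0.8362.

Power ≈ 0.836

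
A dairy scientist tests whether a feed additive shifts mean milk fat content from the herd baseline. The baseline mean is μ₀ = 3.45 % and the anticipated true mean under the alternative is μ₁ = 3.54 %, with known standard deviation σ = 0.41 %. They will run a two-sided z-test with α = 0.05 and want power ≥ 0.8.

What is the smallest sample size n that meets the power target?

n = 163

Standardized effect: d = |μ₁ − μ₀| / σ = |3.54 − 3.45| / 0.41 = 0.2195
Set Φ(δ − 1.960) = 0.8; then δ − 1.960 = Φ⁻¹(0.8) = 0.842, giving δ = 2.802.
(Ignoring the negligible lower-tail rejection probability gives the usual closed-form inversion.)
δ = d·√n ⇒ n = (δ/d)² = (2.802 / 0.2195)² = 162.89.
Rounding up, n = 163.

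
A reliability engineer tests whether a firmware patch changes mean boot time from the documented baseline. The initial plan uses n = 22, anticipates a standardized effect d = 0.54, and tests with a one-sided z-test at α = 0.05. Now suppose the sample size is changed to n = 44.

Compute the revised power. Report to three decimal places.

Power ≈ 0.974

With n = 44: δ = d·√n = 0.54 × √44 = 3.5820. Critical value z_{0.05} = 1.645.
Revised power = Φ(δ − 1.645) = Φ(1.937) = 0.9736.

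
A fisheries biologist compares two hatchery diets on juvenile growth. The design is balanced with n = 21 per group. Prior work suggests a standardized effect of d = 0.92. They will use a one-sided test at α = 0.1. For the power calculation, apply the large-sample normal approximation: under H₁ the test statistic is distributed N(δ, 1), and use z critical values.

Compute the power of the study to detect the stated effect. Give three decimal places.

Power ≈ 0.955

Noncentrality parameter: δ = d·√(n/2) = 0.92 × √(21/2) = 2.9811
Critical value for a one-sided test at α = 0.1: z_α = 1.282.
Power = Φ(δ − 1.282) = Φ(1.700) = 0.9554.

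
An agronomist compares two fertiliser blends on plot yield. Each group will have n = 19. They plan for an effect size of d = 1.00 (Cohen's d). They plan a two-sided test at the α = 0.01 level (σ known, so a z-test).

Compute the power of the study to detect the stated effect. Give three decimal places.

Power ≈ 0.694

Noncentrality parameter: δ = d·√(n/2) = 1.00 × √(19/2) = 3.0822
Two-sided α = 0.01 → critical value z_{0.005} = 2.576.
Power = Φ(δ − 2.576) + Φ(−δ − 2.576) = Φ(0.506) + Φ(-5.658) = 0.6937 + 0.0000 = 0.6937.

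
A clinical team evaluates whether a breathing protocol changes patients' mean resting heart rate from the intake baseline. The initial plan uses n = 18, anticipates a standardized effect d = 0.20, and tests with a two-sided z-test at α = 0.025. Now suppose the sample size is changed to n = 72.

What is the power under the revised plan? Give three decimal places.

With n = 72: δ = d·√n = 0.20 × √72 = 1.6971. Critical value z_{0.0125} = 2.241.
Revised power = Φ(δ − 2.241) + Φ(−δ − 2.241) = Φ(-0.544) + Φ(-3.938) = 0.2931 + 0.0000 = 0.2931.

Power ≈ 0.293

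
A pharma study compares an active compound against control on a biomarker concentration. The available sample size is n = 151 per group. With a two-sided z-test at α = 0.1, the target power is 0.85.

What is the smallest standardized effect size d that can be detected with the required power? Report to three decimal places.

Need Φ(δ − 1.645) = 0.85, so δ = 1.645 + 1.036 = 2.681.
(Lower-tail contribution to power is negligible for δ > 0.)
δ = d·√(n/2) ⇒ d = δ/√(n/2) = 2.681/√(151/2) = 0.3086.

d ≈ 0.309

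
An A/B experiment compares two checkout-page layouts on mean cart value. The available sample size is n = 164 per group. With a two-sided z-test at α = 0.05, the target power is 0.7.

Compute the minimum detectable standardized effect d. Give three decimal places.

Need Φ(δ − 1.960) = 0.7, so δ = 1.960 + 0.524 = 2.484.
(Lower-tail contribution to power is negligible for δ > 0.)
δ = d·√(n/2) ⇒ d = δ/√(n/2) = 2.484/√(164/2) = 0.2744.

d ≈ 0.274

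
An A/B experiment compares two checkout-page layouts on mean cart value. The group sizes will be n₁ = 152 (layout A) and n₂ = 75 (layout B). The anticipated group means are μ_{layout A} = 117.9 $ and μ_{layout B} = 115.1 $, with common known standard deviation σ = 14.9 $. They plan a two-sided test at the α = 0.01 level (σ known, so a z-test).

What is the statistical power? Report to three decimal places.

Standardized effect: d = |μ_{layout A} − μ_{layout B}| / σ = |117.9 − 115.1| / 14.9 = 0.1879
Noncentrality parameter: λ = d / √(1/n₁ + 1/n₂) = 0.1879 / √(1/152 + 1/75) = 1.3317
Two-sided α = 0.01 → critical value z_{0.005} = 2.576.
Power = Φ(λ − 2.576) + Φ(−λ − 2.576) = Φ(-1.244) + Φ(-3.908) = 0.1067 + 0.0000 = 0.1068.

Power ≈ 0.107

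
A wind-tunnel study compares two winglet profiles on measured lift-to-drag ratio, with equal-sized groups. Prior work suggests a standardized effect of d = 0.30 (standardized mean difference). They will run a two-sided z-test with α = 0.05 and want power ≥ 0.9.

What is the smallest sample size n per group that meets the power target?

For power 0.9 need Φ(δ − z_{0.025}) = 0.9, so δ = z_{0.025} + z_{0.10} = 1.960 + 1.282 = 3.242.
(The Φ(−δ − z_{α/2}) term is vanishingly small for δ > 0 and is dropped in the standard sample-size formula.)
δ = d·√(n/2) ⇒ n = 2(δ/d)² = 2 × (3.242 / 0.30)² = 233.50.
Round up to the next whole unit.

n = 234 per group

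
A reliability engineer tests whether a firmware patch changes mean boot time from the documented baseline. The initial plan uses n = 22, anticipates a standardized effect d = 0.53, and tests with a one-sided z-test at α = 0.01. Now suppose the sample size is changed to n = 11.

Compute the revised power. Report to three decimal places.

Power ≈ 0.285

With n = 11: δ = d·√n = 0.53 × √11 = 1.7578. Critical value z_{0.01} = 2.326.
Revised power = Φ(δ − 2.326) = Φ(-0.569) = 0.2848.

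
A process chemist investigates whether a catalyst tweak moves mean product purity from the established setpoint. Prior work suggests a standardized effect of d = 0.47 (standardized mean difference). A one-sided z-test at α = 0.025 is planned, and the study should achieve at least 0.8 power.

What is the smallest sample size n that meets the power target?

n = 36

Set Φ(δ − 1.960) = 0.8; then δ − 1.960 = Φ⁻¹(0.8) = 0.842, giving δ = 2.802.
δ = d·√n ⇒ n = (δ/d)² = (2.802 / 0.47)² = 35.53.
Rounding up, n = 36.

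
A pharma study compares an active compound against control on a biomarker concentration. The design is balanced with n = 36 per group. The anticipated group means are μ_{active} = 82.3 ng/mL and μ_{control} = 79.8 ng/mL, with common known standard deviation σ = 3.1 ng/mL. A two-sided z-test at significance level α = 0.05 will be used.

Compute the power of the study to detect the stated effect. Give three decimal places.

Power ≈ 0.928

Standardized effect: d = |μ_{active} − μ_{control}| / σ = |82.3 − 79.8| / 3.1 = 0.8065
Noncentrality parameter: λ = d·√(n/2) = 0.8065 × √(36/2) = 3.4215
Critical value for a two-sided test at α = 0.05: z_{α/2} = 1.960.
Power = Φ(λ − 1.960) + Φ(−λ − 1.960) = Φ(1.462) + Φ(-5.381) = 0.9281 + 0.0000 = 0.9281.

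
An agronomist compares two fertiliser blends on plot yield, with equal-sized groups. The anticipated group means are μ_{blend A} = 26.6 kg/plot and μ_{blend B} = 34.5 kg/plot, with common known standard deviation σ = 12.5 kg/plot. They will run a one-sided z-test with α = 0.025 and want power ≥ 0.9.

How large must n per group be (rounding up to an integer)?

n = 53 per group

Standardized effect: d = |μ_{blend A} − μ_{blend B}| / σ = |26.6 − 34.5| / 12.5 = 0.6320
Set Φ(δ − 1.960) = 0.9; then δ − 1.960 = Φ⁻¹(0.9) = 1.282, giving δ = 3.242.
δ = d·√(n/2) ⇒ n = 2(δ/d)² = 2 × (3.242 / 0.6320)² = 52.61.
Rounding up, n = 53 per group.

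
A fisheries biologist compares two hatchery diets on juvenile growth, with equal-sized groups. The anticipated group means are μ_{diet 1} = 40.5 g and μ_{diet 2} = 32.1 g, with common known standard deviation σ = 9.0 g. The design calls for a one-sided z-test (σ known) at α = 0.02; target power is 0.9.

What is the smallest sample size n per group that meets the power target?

Standardized effect: d = |μ_{diet 1} − μ_{diet 2}| / σ = |40.5 − 32.1| / 9.0 = 0.9333
Set Φ(δ − 2.054) = 0.9; then δ − 2.054 = Φ⁻¹(0.9) = 1.282, giving δ = 3.335.
δ = d·√(n/2) ⇒ n = 2(δ/d)² = 2 × (3.335 / 0.9333)² = 25.54.
Rounding up, n = 26 per group.

n = 26 per group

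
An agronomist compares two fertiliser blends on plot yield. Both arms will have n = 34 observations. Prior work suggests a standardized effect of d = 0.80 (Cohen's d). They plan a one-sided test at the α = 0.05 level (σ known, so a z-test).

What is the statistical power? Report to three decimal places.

Power ≈ 0.951

Noncentrality parameter: δ = d·√(n/2) = 0.80 × √(34/2) = 3.2985
Critical value for a one-sided test at α = 0.05: z_α = 1.645.
Power = Φ(δ − 1.645) = Φ(1.654) = 0.9509.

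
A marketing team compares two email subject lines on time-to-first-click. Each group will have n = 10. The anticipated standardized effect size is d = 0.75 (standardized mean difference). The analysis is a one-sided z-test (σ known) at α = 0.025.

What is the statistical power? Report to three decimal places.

Power ≈ 0.389

Noncentrality parameter: δ = d·√(n/2) = 0.75 × √(10/2) = 1.6771
Critical value for a one-sided test at α = 0.025: z_α = 1.960.
Power = P(Z > 1.960 − δ) = Φ(-0.283) = 0.3886.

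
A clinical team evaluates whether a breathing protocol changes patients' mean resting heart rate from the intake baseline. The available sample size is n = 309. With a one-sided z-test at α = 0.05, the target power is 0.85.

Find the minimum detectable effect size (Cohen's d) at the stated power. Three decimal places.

Required noncentrality: δ = z_{0.05} + z_{0.15} = 1.645 + 1.036 = 2.681.
δ = d·√n ⇒ d = δ/√n = 2.681/√309 = 0.1525.

d ≈ 0.153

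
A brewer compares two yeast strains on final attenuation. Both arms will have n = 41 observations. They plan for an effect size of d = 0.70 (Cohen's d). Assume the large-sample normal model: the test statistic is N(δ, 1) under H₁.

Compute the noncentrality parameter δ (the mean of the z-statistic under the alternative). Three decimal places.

δ ≈ 3.169

The noncentrality parameter scales effect size by the design's sample-size factor: δ = d·√(n/2) = 0.70 × √(41/2) = 3.1694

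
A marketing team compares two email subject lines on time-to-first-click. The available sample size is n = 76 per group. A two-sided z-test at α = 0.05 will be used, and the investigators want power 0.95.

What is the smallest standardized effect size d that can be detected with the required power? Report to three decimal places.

Required noncentrality: δ = z_{0.025} + z_{0.05} = 1.960 + 1.645 = 3.605.
(Lower-tail contribution to power is negligible for δ > 0.)
δ = d·√(n/2) ⇒ d = δ/√(n/2) = 3.605/√(76/2) = 0.5848.

d ≈ 0.585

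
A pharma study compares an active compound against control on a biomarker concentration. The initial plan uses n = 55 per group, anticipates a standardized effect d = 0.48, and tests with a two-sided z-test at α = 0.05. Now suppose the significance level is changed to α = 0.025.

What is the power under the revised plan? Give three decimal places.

Power ≈ 0.609

δ = d·√(n/2) = 0.48 × √(55/2) = 2.5171 (unchanged). New critical value: z_{0.0125} = 2.241.
Revised power = Φ(δ − 2.241) + Φ(−δ − 2.241) = Φ(0.276) + Φ(-4.759) = 0.6086 + 0.0000 = 0.6086.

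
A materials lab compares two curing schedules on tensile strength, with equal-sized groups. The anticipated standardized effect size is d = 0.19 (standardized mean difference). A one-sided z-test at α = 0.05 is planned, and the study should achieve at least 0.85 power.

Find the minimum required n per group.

n = 399 per group

Set Φ(δ − 1.645) = 0.85; then δ − 1.645 = Φ⁻¹(0.85) = 1.036, giving δ = 2.681.
δ = d·√(n/2) ⇒ n = 2(δ/d)² = 2 × (2.681 / 0.19)² = 398.30.
Round up to the next whole unit.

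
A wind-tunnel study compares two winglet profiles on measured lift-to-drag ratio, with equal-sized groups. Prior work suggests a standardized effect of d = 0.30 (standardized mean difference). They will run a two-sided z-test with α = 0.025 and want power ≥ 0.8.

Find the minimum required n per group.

n = 212 per group

Set Φ(δ − 2.241) = 0.8; then δ − 2.241 = Φ⁻¹(0.8) = 0.842, giving δ = 3.083.
(For δ > 0 the lower-tail rejection region contributes negligibly to power, so the one-term inversion is standard.)
δ = d·√(n/2) ⇒ n = 2(δ/d)² = 2 × (3.083 / 0.30)² = 211.22.
Round up to the next whole unit.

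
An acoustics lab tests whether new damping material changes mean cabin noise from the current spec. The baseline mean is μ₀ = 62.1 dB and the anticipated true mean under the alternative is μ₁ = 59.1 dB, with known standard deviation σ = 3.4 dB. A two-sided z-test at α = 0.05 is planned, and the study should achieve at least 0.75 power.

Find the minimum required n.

Standardized effect: d = |μ₁ − μ₀| / σ = |59.1 − 62.1| / 3.4 = 0.8824
For power 0.75 need Φ(δ − z_{0.025}) = 0.75, so δ = z_{0.025} + z_{0.25} = 1.960 + 0.674 = 2.634.
(Ignoring the negligible lower-tail rejection probability gives the usual closed-form inversion.)
δ = d·√n ⇒ n = (δ/d)² = (2.634 / 0.8824)² = 8.91.
Rounding up, n = 9.

n = 9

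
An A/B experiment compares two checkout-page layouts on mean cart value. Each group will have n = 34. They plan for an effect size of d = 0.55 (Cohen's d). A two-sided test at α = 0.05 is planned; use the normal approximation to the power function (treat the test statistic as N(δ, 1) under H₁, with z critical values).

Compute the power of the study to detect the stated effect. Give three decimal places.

Noncentrality parameter: δ = d·√(n/2) = 0.55 × √(34/2) = 2.2677
Two-sided α = 0.05 → critical value z_{0.025} = 1.960.
Power = Φ(δ − 1.960) + Φ(−δ − 1.960) = Φ(0.308) + Φ(-4.228) = 0.6209 + 0.0000 = 0.6209.

Power ≈ 0.621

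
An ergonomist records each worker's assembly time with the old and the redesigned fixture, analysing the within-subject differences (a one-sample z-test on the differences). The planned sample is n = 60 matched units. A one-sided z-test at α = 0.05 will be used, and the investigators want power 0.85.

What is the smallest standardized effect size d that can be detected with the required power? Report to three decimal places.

Need Φ(δ − 1.645) = 0.85, so δ = 1.645 + 1.036 = 2.681.
δ = d·√n ⇒ d = δ/√n = 2.681/√60 = 0.3462.

d ≈ 0.346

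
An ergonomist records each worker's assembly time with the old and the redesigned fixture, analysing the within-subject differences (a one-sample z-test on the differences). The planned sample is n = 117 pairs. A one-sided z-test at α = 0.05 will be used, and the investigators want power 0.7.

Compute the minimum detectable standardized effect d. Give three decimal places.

d ≈ 0.201

Required noncentrality: δ = z_{0.05} + z_{0.30} = 1.645 + 0.524 = 2.169.
δ = d·√n ⇒ d = δ/√n = 2.169/√117 = 0.2005.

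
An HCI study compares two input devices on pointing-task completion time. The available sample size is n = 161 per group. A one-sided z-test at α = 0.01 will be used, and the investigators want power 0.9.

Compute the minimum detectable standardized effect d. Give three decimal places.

d ≈ 0.402

Need Φ(δ − 2.326) = 0.9, so δ = 2.326 + 1.282 = 3.608.
δ = d·√(n/2) ⇒ d = δ/√(n/2) = 3.608/√(161/2) = 0.4021.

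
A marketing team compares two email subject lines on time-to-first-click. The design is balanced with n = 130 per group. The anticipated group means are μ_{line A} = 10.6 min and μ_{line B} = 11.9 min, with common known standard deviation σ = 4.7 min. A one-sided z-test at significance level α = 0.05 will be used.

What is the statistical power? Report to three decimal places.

Power ≈ 0.721

Standardized effect: d = |μ_{line A} − μ_{line B}| / σ = |10.6 − 11.9| / 4.7 = 0.2766
Noncentrality parameter: δ = d·√(n/2) = 0.2766 × √(130/2) = 2.2300
One-sided α = 0.05 → critical value z_{0.05} = 1.645.
Power = Φ(δ − 1.645) = Φ(0.585) = 0.7208.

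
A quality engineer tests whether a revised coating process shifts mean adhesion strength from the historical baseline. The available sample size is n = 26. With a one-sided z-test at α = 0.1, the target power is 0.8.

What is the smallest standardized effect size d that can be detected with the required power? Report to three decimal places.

Required noncentrality: δ = z_{0.1} + z_{0.20} = 1.282 + 0.842 = 2.123.
δ = d·√n ⇒ d = δ/√n = 2.123/√26 = 0.4164.

d ≈ 0.416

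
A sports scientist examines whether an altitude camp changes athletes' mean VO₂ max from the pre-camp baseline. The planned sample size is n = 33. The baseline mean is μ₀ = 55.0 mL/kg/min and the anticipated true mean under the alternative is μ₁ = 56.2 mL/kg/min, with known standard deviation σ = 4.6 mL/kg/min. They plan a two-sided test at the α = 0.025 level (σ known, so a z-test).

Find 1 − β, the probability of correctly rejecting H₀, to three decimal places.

Standardized effect: d = |μ₁ − μ₀| / σ = |56.2 − 55.0| / 4.6 = 0.2609
Noncentrality parameter: δ = d·√n = 0.2609 × √33 = 1.4986
Critical value for a two-sided test at α = 0.025: z_{α/2} = 2.241.
Power = Φ(δ − 2.241) + Φ(−δ − 2.241) = Φ(-0.743) + Φ(-3.740) = 0.2288 + 0.0001 = 0.2289.

Power ≈ 0.229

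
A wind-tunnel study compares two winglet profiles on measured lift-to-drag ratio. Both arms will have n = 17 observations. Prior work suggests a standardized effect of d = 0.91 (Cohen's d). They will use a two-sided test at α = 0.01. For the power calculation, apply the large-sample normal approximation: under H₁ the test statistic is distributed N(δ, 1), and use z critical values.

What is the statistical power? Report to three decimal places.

Power ≈ 0.531

Noncentrality parameter: δ = d·√(n/2) = 0.91 × √(17/2) = 2.6531
Two-sided α = 0.01 → critical value z_{0.005} = 2.576.
Power = Φ(δ − 2.576) + Φ(−δ − 2.576) = Φ(0.077) + Φ(-5.229) = 0.5308 + 0.0000 = 0.5308.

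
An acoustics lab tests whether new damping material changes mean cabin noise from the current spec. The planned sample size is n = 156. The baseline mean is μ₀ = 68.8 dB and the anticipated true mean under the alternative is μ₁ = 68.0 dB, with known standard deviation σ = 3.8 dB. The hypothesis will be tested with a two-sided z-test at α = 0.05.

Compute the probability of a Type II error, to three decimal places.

Standardized effect: d = |μ₁ − μ₀| / σ = |68.0 − 68.8| / 3.8 = 0.2105
Noncentrality parameter: δ = d·√n = 0.2105 × √156 = 2.6295
Two-sided α = 0.05 → critical value z_{0.025} = 1.960.
Power = Φ(δ − 1.960) + Φ(−δ − 1.960) = Φ(0.670) + Φ(-4.589) = 0.7484 + 0.0000 = 0.7484.
Type II error: β = 1 − power = 1 − 0.7484 = 0.2516.

β ≈ 0.252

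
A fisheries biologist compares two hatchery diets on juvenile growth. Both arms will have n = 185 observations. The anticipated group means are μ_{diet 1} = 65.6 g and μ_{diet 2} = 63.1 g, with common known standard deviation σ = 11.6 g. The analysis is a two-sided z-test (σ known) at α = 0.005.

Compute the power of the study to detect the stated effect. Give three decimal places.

Power ≈ 0.231

Standardized effect: d = |μ_{diet 1} − μ_{diet 2}| / σ = |65.6 − 63.1| / 11.6 = 0.2155
Noncentrality parameter: δ = d·√(n/2) = 0.2155 × √(185/2) = 2.0728
Critical value for a two-sided test at α = 0.005: z_{α/2} = 2.807.
Power = Φ(δ − 2.807) + Φ(−δ − 2.807) = Φ(-0.734) + Φ(-4.880) = 0.2314 + 0.0000 = 0.2314.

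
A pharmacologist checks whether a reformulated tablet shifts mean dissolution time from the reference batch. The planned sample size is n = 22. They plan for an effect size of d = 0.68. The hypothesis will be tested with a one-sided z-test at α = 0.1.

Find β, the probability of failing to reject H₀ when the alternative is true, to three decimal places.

Noncentrality parameter: δ = d·√n = 0.68 × √22 = 3.1895
One-sided α = 0.1 → critical value z_{0.1} = 1.282.
Power = P(Z > 1.282 − δ) = Φ(1.908) = 0.9718.
Type II error: β = 1 − power = 1 − 0.9718 = 0.0282.

β ≈ 0.028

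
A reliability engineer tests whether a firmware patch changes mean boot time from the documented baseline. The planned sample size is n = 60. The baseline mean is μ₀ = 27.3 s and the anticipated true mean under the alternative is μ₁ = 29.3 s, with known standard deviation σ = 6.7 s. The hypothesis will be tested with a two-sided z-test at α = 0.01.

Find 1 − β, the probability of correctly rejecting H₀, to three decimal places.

Standardized effect: d = |μ₁ − μ₀| / σ = |29.3 − 27.3| / 6.7 = 0.2985
Noncentrality parameter: δ = d·√n = 0.2985 × √60 = 2.3122
Critical value for a two-sided test at α = 0.01: z_{α/2} = 2.576.
Power = Φ(δ − 2.576) + Φ(−δ − 2.576) = Φ(-0.264) + Φ(-4.888) = 0.3960 + 0.0000 = 0.3960.

Power ≈ 0.396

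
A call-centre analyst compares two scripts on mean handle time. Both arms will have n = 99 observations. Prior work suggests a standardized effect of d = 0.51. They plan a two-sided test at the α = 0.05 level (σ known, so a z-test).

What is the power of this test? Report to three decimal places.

Power ≈ 0.948

Noncentrality parameter: δ = d·√(n/2) = 0.51 × √(99/2) = 3.5882
Two-sided α = 0.05 → critical value z_{0.025} = 1.960.
Power = Φ(δ − 1.960) + Φ(−δ − 1.960) = Φ(1.628) + Φ(-5.548) = 0.9483 + 0.0000 = 0.9483.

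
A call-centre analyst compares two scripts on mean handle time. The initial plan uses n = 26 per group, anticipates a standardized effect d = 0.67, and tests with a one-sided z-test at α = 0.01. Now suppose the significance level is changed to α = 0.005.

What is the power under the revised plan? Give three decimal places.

δ = d·√(n/2) = 0.67 × √(26/2) = 2.4157 (unchanged). New critical value: z_{0.005} = 2.576.
Revised power = Φ(δ − 2.576) = Φ(-0.160) = 0.4364.

Power ≈ 0.436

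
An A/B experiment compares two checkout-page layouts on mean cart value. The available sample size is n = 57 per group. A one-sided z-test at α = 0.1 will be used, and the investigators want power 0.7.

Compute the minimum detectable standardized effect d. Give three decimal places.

Need Φ(δ − 1.282) = 0.7, so δ = 1.282 + 0.524 = 1.806.
δ = d·√(n/2) ⇒ d = δ/√(n/2) = 1.806/√(57/2) = 0.3383.

d ≈ 0.338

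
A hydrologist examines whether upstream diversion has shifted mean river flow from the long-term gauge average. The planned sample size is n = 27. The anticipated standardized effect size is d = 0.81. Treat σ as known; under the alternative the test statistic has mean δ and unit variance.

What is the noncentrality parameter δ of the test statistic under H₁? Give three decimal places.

δ ≈ 4.209

δ = d·√n = 0.81 × √27 = 4.2089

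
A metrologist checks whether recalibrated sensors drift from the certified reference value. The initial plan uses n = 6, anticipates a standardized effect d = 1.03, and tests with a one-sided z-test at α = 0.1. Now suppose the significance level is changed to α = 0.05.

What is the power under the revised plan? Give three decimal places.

Power ≈ 0.810

δ = d·√n = 1.03 × √6 = 2.5230 (unchanged). New critical value: z_{0.05} = 1.645.
Revised power = P(Z > 1.645 − δ) = Φ(0.878) = 0.8101.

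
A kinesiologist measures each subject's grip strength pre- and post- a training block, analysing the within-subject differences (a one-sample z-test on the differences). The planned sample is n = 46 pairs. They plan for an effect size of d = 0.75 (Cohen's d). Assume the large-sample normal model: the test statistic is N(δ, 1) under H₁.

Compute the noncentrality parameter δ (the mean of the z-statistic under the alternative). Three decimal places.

The noncentrality parameter scales effect size by the design's sample-size factor: δ = d·√n = 0.75 × √46 = 5.0867

δ ≈ 5.087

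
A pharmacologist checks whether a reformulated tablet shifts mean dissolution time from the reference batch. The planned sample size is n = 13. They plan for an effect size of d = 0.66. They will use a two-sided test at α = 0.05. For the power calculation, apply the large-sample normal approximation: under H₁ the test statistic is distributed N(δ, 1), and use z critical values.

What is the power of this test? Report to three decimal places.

Noncentrality parameter: δ = d·√n = 0.66 × √13 = 2.3797
Two-sided α = 0.05 → critical value z_{0.025} = 1.960.
Power = Φ(δ − 1.960) + Φ(−δ − 1.960) = Φ(0.420) + Φ(-4.340) = 0.6626 + 0.0000 = 0.6627.

Power ≈ 0.663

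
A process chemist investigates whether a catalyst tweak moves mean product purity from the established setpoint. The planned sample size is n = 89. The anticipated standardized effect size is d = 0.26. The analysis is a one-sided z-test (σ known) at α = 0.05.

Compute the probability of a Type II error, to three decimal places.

Noncentrality parameter: δ = d·√n = 0.26 × √89 = 2.4528
Critical value for a one-sided test at α = 0.05: z_α = 1.645.
Power = Φ(δ − 1.645) = Φ(0.808) = 0.7904.
Type II error: β = 1 − power = 1 − 0.7904 = 0.2096.

β ≈ 0.210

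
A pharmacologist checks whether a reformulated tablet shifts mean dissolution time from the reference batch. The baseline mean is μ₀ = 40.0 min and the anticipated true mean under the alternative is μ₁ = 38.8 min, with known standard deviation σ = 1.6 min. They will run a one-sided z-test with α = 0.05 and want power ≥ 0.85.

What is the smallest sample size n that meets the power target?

Standardized effect: d = |μ₁ − μ₀| / σ = |38.8 − 40.0| / 1.6 = 0.7500
For power 0.85 need Φ(δ − z_{0.05}) = 0.85, so δ = z_{0.05} + z_{0.15} = 1.645 + 1.036 = 2.681.
δ = d·√n ⇒ n = (δ/d)² = (2.681 / 0.7500)² = 12.78.
Rounding up, n = 13.

n = 13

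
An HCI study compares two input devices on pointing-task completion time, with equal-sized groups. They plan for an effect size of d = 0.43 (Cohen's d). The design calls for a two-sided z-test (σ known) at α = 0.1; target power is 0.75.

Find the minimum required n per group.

For power 0.75 need Φ(δ − z_{0.05}) = 0.75, so δ = z_{0.05} + z_{0.25} = 1.645 + 0.674 = 2.319.
(The Φ(−δ − z_{α/2}) term is vanishingly small for δ > 0 and is dropped in the standard sample-size formula.)
δ = d·√(n/2) ⇒ n = 2(δ/d)² = 2 × (2.319 / 0.43)² = 58.19.
Rounding up, n = 59 per group.

n = 59 per group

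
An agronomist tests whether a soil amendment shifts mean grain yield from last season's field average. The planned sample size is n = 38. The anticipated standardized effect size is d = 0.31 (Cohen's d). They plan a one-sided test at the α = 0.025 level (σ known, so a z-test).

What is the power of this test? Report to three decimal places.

Noncentrality parameter: δ = d·√n = 0.31 × √38 = 1.9110
Critical value for a one-sided test at α = 0.025: z_α = 1.960.
Power = P(Z > 1.960 − δ) = Φ(-0.049) = 0.4805.

Power ≈ 0.480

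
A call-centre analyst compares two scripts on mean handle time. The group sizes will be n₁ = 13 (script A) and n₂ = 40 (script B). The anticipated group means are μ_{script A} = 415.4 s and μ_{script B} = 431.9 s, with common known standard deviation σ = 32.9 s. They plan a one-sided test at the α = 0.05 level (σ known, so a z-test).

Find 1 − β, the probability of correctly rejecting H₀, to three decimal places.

Power ≈ 0.471

Standardized effect: d = |μ_{script A} − μ_{script B}| / σ = |415.4 − 431.9| / 32.9 = 0.5015
Noncentrality parameter: δ = d / √(1/n₁ + 1/n₂) = 0.5015 / √(1/13 + 1/40) = 1.5709
One-sided α = 0.05 → critical value z_{0.05} = 1.645.
Power = P(Z > 1.645 − δ) = Φ(-0.074) = 0.4705.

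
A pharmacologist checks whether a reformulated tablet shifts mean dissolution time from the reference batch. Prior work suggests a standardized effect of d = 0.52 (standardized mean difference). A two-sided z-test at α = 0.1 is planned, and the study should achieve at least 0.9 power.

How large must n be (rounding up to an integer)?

n = 32

For power 0.9 need Φ(δ − z_{0.05}) = 0.9, so δ = z_{0.05} + z_{0.10} = 1.645 + 1.282 = 2.926.
(Ignoring the negligible lower-tail rejection probability gives the usual closed-form inversion.)
δ = d·√n ⇒ n = (δ/d)² = (2.926 / 0.52)² = 31.67.
Rounding up, n = 32.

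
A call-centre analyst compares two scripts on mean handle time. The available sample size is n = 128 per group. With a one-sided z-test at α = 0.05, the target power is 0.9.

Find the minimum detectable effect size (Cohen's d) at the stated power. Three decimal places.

d ≈ 0.366

Required noncentrality: δ = z_{0.05} + z_{0.10} = 1.645 + 1.282 = 2.926.
δ = d·√(n/2) ⇒ d = δ/√(n/2) = 2.926/√(128/2) = 0.3658.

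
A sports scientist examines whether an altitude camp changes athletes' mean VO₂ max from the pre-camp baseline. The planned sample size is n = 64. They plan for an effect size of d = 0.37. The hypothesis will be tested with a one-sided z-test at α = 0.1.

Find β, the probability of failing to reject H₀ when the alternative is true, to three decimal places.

Noncentrality parameter: δ = d·√n = 0.37 × √64 = 2.9600
One-sided α = 0.1 → critical value z_{0.1} = 1.282.
Power = P(Z > 1.282 − δ) = Φ(1.678) = 0.9534.
Type II error: β = 1 − power = 1 − 0.9534 = 0.0466.

β ≈ 0.047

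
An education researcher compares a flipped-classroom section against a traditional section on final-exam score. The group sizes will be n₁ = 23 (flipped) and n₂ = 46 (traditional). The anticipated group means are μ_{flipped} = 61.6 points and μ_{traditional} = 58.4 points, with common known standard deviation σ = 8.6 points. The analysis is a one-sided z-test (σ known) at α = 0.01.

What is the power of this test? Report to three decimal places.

Standardized effect: d = |μ_{flipped} − μ_{traditional}| / σ = |61.6 − 58.4| / 8.6 = 0.3721
Noncentrality parameter: λ = d / √(1/n₁ + 1/n₂) = 0.3721 / √(1/23 + 1/46) = 1.4570
Critical value for a one-sided test at α = 0.01: z_α = 2.326.
Power = P(Z > 2.326 − λ) = Φ(-0.869) = 0.1923.

Power ≈ 0.192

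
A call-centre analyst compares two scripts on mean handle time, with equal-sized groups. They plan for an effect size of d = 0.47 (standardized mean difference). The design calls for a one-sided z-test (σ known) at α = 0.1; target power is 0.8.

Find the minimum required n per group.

n = 41 per group

Set Φ(δ − 1.282) = 0.8; then δ − 1.282 = Φ⁻¹(0.8) = 0.842, giving δ = 2.123.
δ = d·√(n/2) ⇒ n = 2(δ/d)² = 2 × (2.123 / 0.47)² = 40.81.
Rounding up, n = 41 per group.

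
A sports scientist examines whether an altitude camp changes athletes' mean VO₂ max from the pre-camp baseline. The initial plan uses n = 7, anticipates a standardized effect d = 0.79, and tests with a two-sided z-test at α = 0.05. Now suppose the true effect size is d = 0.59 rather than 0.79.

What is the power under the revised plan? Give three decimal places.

Power ≈ 0.345

With d = 0.59: δ = d·√n = 0.59 × √7 = 1.5610. Critical value z_{0.025} = 1.960.
Revised power = Φ(δ − 1.960) + Φ(−δ − 1.960) = Φ(-0.399) + Φ(-3.521) = 0.3450 + 0.0002 = 0.3452.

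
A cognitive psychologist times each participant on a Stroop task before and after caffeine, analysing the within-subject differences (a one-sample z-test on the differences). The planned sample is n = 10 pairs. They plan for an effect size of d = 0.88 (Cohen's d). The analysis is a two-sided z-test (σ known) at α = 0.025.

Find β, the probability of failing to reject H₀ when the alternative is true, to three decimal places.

Noncentrality parameter: δ = d·√n = 0.88 × √10 = 2.7828
Critical value for a two-sided test at α = 0.025: z_{α/2} = 2.241.
Power = Φ(δ − 2.241) + Φ(−δ − 2.241) = Φ(0.541) + Φ(-5.024) = 0.7059 + 0.0000 = 0.7059.
Type II error: β = 1 − power = 1 − 0.7059 = 0.2941.

β ≈ 0.294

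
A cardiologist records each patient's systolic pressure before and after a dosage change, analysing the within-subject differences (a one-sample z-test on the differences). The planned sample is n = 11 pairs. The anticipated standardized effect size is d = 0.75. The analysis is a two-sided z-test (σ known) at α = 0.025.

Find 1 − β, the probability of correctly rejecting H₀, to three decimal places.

Power ≈ 0.597

Noncentrality parameter: δ = d·√n = 0.75 × √11 = 2.4875
Critical value for a two-sided test at α = 0.025: z_{α/2} = 2.241.
Power = Φ(δ − 2.241) + Φ(−δ − 2.241) = Φ(0.246) + Φ(-4.729) = 0.5972 + 0.0000 = 0.5972.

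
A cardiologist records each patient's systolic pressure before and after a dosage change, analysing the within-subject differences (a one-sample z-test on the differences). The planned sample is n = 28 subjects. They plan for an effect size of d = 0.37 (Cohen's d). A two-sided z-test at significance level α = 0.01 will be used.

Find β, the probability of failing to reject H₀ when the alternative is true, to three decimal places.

Noncentrality parameter: δ = d·√n = 0.37 × √28 = 1.9579
Two-sided α = 0.01 → critical value z_{0.005} = 2.576.
Power = Φ(δ − 2.576) + Φ(−δ − 2.576) = Φ(-0.618) + Φ(-4.534) = 0.2683 + 0.0000 = 0.2683.
Type II error: β = 1 − power = 1 − 0.2683 = 0.7317.

β ≈ 0.732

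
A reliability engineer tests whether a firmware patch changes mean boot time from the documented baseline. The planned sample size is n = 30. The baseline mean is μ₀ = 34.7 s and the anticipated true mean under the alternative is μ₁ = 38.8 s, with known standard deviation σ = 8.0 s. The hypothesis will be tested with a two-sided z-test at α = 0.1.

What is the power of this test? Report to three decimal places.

Standardized effect: d = |μ₁ − μ₀| / σ = |38.8 − 34.7| / 8.0 = 0.5125
Noncentrality parameter: δ = d·√n = 0.5125 × √30 = 2.8071
Critical value for a two-sided test at α = 0.1: z_{α/2} = 1.645.
Power = Φ(δ − 1.645) + Φ(−δ − 1.645) = Φ(1.162) + Φ(-4.452) = 0.8774 + 0.0000 = 0.8774.

Power ≈ 0.877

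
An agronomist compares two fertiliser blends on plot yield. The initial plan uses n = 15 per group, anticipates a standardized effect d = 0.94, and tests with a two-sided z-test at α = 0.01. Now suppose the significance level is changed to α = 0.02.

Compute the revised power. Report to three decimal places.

Power ≈ 0.598

δ = d·√(n/2) = 0.94 × √(15/2) = 2.5743 (unchanged). New critical value: z_{0.01} = 2.326.
Revised power = Φ(δ − 2.326) + Φ(−δ − 2.326) = Φ(0.248) + Φ(-4.901) = 0.5979 + 0.0000 = 0.5979.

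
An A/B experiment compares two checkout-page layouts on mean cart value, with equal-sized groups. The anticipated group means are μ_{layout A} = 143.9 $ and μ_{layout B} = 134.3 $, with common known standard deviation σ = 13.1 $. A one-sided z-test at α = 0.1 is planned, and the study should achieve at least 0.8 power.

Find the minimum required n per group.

n = 17 per group

Standardized effect: d = |μ_{layout A} − μ_{layout B}| / σ = |143.9 − 134.3| / 13.1 = 0.7328
Set Φ(δ − 1.282) = 0.8; then δ − 1.282 = Φ⁻¹(0.8) = 0.842, giving δ = 2.123.
δ = d·√(n/2) ⇒ n = 2(δ/d)² = 2 × (2.123 / 0.7328)² = 16.79.
Rounding up, n = 17 per group.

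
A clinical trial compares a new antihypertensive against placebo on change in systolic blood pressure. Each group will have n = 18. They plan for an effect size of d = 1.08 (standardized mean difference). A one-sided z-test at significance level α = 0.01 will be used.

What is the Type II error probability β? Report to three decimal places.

Noncentrality parameter: λ = d·√(n/2) = 1.08 × √(18/2) = 3.2400
Critical value for a one-sided test at α = 0.01: z_α = 2.326.
Power = P(Z > 2.326 − λ) = Φ(0.914) = 0.8196.
Type II error: β = 1 − power = 1 − 0.8196 = 0.1804.

β ≈ 0.180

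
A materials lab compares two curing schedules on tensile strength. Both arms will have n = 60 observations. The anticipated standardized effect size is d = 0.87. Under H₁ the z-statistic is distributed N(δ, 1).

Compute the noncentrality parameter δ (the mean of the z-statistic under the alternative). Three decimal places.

δ = d·√(n/2) = 0.87 × √(60/2) = 4.7652

δ ≈ 4.765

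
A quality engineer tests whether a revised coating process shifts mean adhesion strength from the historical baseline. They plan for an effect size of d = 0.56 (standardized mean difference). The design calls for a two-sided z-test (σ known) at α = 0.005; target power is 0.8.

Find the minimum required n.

n = 43

Set Φ(δ − 2.807) = 0.8; then δ − 2.807 = Φ⁻¹(0.8) = 0.842, giving δ = 3.649.
(For δ > 0 the lower-tail rejection region contributes negligibly to power, so the one-term inversion is standard.)
δ = d·√n ⇒ n = (δ/d)² = (3.649 / 0.56)² = 42.45.
Round up to the next whole unit.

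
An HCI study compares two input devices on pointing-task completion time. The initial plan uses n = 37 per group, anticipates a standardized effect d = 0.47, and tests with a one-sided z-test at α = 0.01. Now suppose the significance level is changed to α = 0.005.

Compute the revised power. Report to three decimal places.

δ = d·√(n/2) = 0.47 × √(37/2) = 2.0215 (unchanged). New critical value: z_{0.005} = 2.576.
Revised power = P(Z > 2.576 − δ) = Φ(-0.554) = 0.2897.

Power ≈ 0.290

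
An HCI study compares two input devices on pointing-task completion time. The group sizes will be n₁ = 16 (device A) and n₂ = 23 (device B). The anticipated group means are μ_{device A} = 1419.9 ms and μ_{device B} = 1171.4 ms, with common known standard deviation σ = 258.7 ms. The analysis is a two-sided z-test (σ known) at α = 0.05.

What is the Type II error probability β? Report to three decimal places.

Standardized effect: d = |μ_{device A} − μ_{device B}| / σ = |1419.9 − 1171.4| / 258.7 = 0.9606
Noncentrality parameter: δ = d / √(1/n₁ + 1/n₂) = 0.9606 / √(1/16 + 1/23) = 2.9507
Critical value for a two-sided test at α = 0.05: z_{α/2} = 1.960.
Power = Φ(δ − 1.960) + Φ(−δ − 1.960) = Φ(0.991) + Φ(-4.911) = 0.8391 + 0.0000 = 0.8391.
Type II error: β = 1 − power = 1 − 0.8391 = 0.1609.

β ≈ 0.161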